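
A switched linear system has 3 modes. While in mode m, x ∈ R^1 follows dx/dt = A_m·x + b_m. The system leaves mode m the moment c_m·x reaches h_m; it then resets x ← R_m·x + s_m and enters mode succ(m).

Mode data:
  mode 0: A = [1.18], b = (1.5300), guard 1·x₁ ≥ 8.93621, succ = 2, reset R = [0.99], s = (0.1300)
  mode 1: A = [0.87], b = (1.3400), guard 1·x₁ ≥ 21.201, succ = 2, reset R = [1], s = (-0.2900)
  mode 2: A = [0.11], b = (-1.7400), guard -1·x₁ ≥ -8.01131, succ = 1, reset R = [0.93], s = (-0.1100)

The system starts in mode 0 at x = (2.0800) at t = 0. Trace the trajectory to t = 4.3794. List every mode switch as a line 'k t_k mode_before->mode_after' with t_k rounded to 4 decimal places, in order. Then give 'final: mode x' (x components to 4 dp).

Mode 0: guard c·x = 8.9362 hit at Δt = 0.9396 (t = 0.9396), x⁻ = (8.9362) → reset → x⁺ = (8.9768), jump to mode 2
Mode 2: guard c·x = -8.0113 hit at Δt = 1.2002 (t = 2.1398), x⁻ = (8.0113) → reset → x⁺ = (7.3405), jump to mode 1
Mode 1: guard c·x = 21.2010 hit at Δt = 1.0808 (t = 3.2206), x⁻ = (21.2010) → reset → x⁺ = (20.9110), jump to mode 2
Mode 2: flow for 1.1588 to horizon, guard not reached → x = (21.6034)

1 0.9396 0->2
2 2.1398 2->1
3 3.2206 1->2
final: 2 21.6034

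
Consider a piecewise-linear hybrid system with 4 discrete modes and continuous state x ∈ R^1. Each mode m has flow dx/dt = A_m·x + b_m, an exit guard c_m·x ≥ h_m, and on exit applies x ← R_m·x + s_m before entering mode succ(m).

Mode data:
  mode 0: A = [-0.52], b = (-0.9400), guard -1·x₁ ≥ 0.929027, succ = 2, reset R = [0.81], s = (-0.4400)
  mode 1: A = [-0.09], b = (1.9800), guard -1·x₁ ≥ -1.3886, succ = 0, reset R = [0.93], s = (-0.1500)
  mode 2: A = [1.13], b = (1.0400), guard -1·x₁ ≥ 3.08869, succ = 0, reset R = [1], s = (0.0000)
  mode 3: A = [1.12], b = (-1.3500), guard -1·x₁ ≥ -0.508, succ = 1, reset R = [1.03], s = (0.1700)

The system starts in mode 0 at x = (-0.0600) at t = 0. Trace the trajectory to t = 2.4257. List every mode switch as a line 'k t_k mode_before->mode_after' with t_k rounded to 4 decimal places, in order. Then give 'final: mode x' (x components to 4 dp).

Mode 0: guard c·x = 0.9290 hit at Δt = 1.3224 (t = 1.3224), x⁻ = (-0.9290) → reset → x⁺ = (-1.1925), jump to mode 2
Mode 2: flow for 1.1033 to horizon, guard not reached → x = (-1.8672)

1 1.3224 0->2
final: 2 -1.8672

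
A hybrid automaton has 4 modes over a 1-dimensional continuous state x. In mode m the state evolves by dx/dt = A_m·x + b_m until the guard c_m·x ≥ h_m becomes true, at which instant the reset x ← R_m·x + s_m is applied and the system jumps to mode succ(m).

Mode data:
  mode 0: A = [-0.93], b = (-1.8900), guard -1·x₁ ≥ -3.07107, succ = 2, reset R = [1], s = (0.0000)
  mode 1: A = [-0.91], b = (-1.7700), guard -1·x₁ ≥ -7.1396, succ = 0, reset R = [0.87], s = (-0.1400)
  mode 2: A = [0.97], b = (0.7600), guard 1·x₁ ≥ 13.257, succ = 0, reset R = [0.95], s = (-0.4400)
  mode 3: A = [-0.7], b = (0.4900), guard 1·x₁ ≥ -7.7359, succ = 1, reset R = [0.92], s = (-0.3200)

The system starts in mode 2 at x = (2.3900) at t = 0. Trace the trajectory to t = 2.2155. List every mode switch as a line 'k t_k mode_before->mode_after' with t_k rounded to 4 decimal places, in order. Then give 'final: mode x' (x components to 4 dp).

Mode 2: guard c·x = 13.2570 hit at Δt = 1.5331 (t = 1.5331), x⁻ = (13.2570) → reset → x⁺ = (12.1542), jump to mode 0
Mode 0: flow for 0.6824 to horizon, guard not reached → x = (5.4884)

1 1.5331 2->0
final: 0 5.4884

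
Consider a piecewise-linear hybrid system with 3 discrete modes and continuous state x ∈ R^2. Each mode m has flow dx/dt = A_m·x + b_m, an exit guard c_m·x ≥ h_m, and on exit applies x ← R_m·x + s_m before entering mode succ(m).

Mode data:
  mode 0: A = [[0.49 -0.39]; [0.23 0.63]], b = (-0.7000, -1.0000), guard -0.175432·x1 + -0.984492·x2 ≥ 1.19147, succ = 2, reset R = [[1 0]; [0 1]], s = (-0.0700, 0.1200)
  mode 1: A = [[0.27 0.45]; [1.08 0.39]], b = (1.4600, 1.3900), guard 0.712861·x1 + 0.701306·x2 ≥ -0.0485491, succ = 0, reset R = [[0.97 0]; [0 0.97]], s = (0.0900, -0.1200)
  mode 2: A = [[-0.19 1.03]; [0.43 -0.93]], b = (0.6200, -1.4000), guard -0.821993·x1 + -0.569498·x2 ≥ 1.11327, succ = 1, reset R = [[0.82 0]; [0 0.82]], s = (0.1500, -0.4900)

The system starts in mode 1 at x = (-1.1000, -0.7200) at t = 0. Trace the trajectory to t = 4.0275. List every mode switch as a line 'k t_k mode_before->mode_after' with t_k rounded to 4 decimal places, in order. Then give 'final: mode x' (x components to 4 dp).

Mode 1: guard c·x = -0.0485 hit at Δt = 1.0879 (t = 1.0879), x⁻ = (0.0492, -0.1192) → reset → x⁺ = (0.1377, -0.2356), jump to mode 0
Mode 0: guard c·x = 1.1915 hit at Δt = 0.6622 (t = 1.7501), x⁻ = (-0.1598, -1.1818) → reset → x⁺ = (-0.2298, -1.0618), jump to mode 2
Mode 2: guard c·x = 1.1133 hit at Δt = 0.4636 (t = 2.2137), x⁻ = (-0.4715, -1.2743) → reset → x⁺ = (-0.2366, -1.5349), jump to mode 1
Mode 1: guard c·x = -0.0485 hit at Δt = 0.8339 (t = 3.0476), x⁻ = (0.5680, -0.6466) → reset → x⁺ = (0.6409, -0.7472), jump to mode 0
Mode 0: guard c·x = 1.1915 hit at Δt = 0.3856 (t = 3.4332), x⁻ = (0.6452, -1.3252) → reset → x⁺ = (0.5752, -1.2052), jump to mode 2
Mode 2: flow for 0.5943 to horizon, guard not reached → x = (0.1504, -1.2654)

1 1.0879 1->0
2 1.7501 0->2
3 2.2137 2->1
4 3.0476 1->0
5 3.4332 0->2
final: 2 0.1504 -1.2654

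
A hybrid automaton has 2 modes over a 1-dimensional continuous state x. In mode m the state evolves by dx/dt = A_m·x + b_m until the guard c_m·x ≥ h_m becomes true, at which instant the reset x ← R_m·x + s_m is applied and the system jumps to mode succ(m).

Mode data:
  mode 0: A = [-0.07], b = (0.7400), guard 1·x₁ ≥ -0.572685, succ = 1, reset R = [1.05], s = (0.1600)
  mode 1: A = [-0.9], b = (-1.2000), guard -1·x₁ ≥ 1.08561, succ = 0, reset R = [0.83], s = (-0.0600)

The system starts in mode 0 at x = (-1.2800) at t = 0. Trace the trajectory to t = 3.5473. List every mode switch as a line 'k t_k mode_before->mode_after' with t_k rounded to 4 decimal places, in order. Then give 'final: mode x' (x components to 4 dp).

1 0.8791 0->1
2 2.3026 1->0
3 2.7920 0->1
final: 1 -0.8813

Mode 0: guard c·x = -0.5727 hit at Δt = 0.8791 (t = 0.8791), x⁻ = (-0.5727) → reset → x⁺ = (-0.4413), jump to mode 1
Mode 1: guard c·x = 1.0856 hit at Δt = 1.4235 (t = 2.3026), x⁻ = (-1.0856) → reset → x⁺ = (-0.9611), jump to mode 0
Mode 0: guard c·x = -0.5727 hit at Δt = 0.4894 (t = 2.7920), x⁻ = (-0.5727) → reset → x⁺ = (-0.4413), jump to mode 1
Mode 1: flow for 0.7553 to horizon, guard not reached → x = (-0.8813)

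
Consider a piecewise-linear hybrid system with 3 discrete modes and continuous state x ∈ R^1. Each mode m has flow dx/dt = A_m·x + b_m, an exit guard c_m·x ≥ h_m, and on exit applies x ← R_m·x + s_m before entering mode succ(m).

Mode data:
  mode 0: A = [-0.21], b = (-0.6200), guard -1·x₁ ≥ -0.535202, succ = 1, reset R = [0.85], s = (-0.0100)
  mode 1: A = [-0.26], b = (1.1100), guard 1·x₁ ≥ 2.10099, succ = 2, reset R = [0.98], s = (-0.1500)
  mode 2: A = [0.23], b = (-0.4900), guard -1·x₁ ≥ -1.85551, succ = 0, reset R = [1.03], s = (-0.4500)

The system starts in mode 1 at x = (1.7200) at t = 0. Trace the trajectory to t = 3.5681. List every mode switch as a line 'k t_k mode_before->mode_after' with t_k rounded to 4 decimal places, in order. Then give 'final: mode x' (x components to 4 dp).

1 0.6226 1->2
2 1.5627 2->0
3 2.6840 0->1
final: 1 1.2302

Mode 1: guard c·x = 2.1010 hit at Δt = 0.6226 (t = 0.6226), x⁻ = (2.1010) → reset → x⁺ = (1.9090), jump to mode 2
Mode 2: guard c·x = -1.8555 hit at Δt = 0.9402 (t = 1.5627), x⁻ = (1.8555) → reset → x⁺ = (1.4612), jump to mode 0
Mode 0: guard c·x = -0.5352 hit at Δt = 1.1213 (t = 2.6840), x⁻ = (0.5352) → reset → x⁺ = (0.4449), jump to mode 1
Mode 1: flow for 0.8841 to horizon, guard not reached → x = (1.2302)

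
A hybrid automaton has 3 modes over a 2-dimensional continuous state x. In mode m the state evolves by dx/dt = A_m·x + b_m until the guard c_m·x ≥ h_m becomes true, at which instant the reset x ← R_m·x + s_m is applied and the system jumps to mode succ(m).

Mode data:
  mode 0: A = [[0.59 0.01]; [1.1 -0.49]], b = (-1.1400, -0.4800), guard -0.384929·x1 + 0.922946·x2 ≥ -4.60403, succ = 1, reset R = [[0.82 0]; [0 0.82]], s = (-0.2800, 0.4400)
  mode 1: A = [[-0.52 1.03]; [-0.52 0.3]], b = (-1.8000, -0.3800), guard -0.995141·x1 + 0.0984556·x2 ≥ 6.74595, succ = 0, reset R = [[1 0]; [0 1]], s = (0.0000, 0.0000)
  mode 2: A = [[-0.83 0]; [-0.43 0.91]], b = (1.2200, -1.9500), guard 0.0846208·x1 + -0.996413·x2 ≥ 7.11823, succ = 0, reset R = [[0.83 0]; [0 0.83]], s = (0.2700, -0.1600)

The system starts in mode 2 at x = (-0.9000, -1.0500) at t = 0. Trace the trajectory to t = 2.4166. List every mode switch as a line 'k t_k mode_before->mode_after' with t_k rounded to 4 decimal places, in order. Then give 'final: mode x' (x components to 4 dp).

1 1.1857 2->0
2 1.6211 0->1
final: 1 -3.7412 -3.9308

Mode 2: guard c·x = 7.1182 hit at Δt = 1.1857 (t = 1.1857), x⁻ = (0.5841, -7.0942) → reset → x⁺ = (0.7548, -6.0482), jump to mode 0
Mode 0: guard c·x = -4.6040 hit at Δt = 0.4354 (t = 1.6211), x⁻ = (0.3830, -4.8287) → reset → x⁺ = (0.0341, -3.5195), jump to mode 1
Mode 1: flow for 0.7955 to horizon, guard not reached → x = (-3.7412, -3.9308)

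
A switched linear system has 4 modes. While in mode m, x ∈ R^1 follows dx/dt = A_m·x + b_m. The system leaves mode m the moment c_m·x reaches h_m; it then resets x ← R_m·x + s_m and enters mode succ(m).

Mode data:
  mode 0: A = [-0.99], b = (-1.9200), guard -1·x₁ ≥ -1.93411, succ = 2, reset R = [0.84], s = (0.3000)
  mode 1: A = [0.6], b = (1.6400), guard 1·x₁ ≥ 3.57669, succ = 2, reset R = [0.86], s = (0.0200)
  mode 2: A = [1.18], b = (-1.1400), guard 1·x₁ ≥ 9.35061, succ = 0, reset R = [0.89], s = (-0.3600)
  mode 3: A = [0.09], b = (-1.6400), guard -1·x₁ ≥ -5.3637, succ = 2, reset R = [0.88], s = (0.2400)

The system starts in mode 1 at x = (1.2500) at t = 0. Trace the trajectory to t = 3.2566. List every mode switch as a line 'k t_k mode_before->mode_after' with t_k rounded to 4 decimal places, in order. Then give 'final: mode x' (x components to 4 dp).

Mode 1: guard c·x = 3.5767 hit at Δt = 0.7667 (t = 0.7667), x⁻ = (3.5767) → reset → x⁺ = (3.0960), jump to mode 2
Mode 2: guard c·x = 9.3506 hit at Δt = 1.1613 (t = 1.9280), x⁻ = (9.3506) → reset → x⁺ = (7.9620), jump to mode 0
Mode 0: guard c·x = -1.9341 hit at Δt = 0.9480 (t = 2.8760), x⁻ = (1.9341) → reset → x⁺ = (1.9247), jump to mode 2
Mode 2: flow for 0.3806 to horizon, guard not reached → x = (2.4681)

1 0.7667 1->2
2 1.9280 2->0
3 2.8760 0->2
final: 2 2.4681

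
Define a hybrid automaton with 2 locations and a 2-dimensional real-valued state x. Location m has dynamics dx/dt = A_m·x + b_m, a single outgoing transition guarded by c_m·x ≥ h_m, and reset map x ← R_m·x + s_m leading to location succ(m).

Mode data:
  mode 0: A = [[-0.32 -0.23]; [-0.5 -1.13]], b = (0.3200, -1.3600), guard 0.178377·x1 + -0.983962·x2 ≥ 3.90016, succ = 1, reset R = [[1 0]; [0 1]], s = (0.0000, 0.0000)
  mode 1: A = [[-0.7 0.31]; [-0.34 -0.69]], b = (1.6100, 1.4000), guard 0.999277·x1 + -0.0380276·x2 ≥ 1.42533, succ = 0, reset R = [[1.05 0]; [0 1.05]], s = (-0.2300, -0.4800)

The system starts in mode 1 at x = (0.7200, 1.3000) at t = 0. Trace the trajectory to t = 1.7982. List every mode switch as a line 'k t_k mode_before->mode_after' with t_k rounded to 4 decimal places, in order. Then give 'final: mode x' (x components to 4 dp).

1 0.6119 1->0
final: 0 1.2958 -1.0547

Mode 1: guard c·x = 1.4253 hit at Δt = 0.6119 (t = 0.6119), x⁻ = (1.4780, 1.3556) → reset → x⁺ = (1.3218, 0.9434), jump to mode 0
Mode 0: flow for 1.1863 to horizon, guard not reached → x = (1.2958, -1.0547)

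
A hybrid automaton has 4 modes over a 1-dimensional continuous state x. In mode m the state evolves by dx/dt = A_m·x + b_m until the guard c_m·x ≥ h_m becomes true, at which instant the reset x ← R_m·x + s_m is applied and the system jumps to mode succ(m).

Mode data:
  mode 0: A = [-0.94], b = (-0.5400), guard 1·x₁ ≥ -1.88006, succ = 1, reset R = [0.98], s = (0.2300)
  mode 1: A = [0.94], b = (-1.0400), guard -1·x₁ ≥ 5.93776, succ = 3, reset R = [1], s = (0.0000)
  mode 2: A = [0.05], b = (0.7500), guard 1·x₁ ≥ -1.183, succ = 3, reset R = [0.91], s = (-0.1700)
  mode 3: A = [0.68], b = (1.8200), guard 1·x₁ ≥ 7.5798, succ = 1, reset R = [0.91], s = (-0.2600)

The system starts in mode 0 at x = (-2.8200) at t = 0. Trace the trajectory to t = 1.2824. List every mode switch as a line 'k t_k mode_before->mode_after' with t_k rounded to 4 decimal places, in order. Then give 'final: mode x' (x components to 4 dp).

1 0.5769 0->1
final: 1 -4.1707

Mode 0: guard c·x = -1.8801 hit at Δt = 0.5769 (t = 0.5769), x⁻ = (-1.8801) → reset → x⁺ = (-1.6125), jump to mode 1
Mode 1: flow for 0.7055 to horizon, guard not reached → x = (-4.1707)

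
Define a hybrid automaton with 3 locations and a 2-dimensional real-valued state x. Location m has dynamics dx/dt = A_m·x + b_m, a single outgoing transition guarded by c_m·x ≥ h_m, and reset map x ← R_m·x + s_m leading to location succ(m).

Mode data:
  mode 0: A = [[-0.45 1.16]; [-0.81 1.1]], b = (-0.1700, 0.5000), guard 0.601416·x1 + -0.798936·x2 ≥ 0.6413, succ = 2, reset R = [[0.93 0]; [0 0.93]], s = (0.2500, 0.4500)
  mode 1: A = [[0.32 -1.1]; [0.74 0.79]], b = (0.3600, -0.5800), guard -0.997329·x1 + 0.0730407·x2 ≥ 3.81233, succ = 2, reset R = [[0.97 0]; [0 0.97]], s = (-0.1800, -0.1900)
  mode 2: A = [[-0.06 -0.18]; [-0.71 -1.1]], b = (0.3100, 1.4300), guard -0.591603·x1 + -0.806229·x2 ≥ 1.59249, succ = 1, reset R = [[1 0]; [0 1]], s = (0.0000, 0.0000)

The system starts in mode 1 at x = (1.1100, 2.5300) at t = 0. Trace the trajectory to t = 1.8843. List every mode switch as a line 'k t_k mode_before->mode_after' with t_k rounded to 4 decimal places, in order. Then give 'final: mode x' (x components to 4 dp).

1 1.1568 1->2
final: 2 -3.7091 3.9051

Mode 1: guard c·x = 3.8123 hit at Δt = 1.1568 (t = 1.1568), x⁻ = (-3.4903, 4.5363) → reset → x⁺ = (-3.5656, 4.2103), jump to mode 2
Mode 2: flow for 0.7275 to horizon, guard not reached → x = (-3.7091, 3.9051)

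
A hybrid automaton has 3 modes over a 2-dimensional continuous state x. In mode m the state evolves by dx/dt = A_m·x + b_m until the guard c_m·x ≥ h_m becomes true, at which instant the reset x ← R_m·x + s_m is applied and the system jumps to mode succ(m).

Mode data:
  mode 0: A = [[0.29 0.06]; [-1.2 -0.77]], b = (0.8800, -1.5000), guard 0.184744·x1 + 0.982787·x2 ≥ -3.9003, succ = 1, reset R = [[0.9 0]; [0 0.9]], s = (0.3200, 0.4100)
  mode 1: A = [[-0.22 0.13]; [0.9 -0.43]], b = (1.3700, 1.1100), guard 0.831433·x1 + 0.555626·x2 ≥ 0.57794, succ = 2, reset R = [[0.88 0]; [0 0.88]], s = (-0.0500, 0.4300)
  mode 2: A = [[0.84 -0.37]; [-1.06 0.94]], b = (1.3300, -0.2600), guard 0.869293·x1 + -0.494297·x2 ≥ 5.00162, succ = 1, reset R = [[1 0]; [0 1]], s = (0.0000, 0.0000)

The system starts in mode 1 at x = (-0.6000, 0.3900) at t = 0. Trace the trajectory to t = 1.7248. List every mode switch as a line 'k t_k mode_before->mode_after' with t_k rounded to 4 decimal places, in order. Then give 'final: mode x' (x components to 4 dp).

1 0.5308 1->2
final: 2 2.0990 0.9952

Mode 1: guard c·x = 0.5779 hit at Δt = 0.5308 (t = 0.5308), x⁻ = (0.1885, 0.7581) → reset → x⁺ = (0.1159, 1.0971), jump to mode 2
Mode 2: flow for 1.1940 to horizon, guard not reached → x = (2.0990, 0.9952)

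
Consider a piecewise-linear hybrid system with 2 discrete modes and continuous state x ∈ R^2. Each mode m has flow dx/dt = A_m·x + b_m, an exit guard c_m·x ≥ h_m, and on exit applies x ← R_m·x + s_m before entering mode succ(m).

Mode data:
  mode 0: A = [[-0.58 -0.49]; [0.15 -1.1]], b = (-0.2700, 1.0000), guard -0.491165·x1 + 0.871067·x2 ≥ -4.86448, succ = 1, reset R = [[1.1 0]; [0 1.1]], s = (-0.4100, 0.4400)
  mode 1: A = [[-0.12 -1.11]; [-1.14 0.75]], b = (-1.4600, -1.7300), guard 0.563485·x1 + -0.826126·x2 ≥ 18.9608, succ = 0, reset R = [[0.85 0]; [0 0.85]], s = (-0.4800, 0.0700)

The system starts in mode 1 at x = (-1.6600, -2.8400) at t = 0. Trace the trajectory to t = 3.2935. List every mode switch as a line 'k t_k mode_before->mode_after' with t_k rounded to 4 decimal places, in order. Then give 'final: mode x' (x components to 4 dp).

1 1.5708 1->0
2 2.8193 0->1
final: 1 7.4751 -8.1643

Mode 1: guard c·x = 18.9608 hit at Δt = 1.5708 (t = 1.5708), x⁻ = (8.4970, -17.1558) → reset → x⁺ = (6.7425, -14.5124), jump to mode 0
Mode 0: guard c·x = -4.8645 hit at Δt = 1.2485 (t = 2.8193), x⁻ = (5.7908, -2.3193) → reset → x⁺ = (5.9599, -2.1112), jump to mode 1
Mode 1: flow for 0.4742 to horizon, guard not reached → x = (7.4751, -8.1643)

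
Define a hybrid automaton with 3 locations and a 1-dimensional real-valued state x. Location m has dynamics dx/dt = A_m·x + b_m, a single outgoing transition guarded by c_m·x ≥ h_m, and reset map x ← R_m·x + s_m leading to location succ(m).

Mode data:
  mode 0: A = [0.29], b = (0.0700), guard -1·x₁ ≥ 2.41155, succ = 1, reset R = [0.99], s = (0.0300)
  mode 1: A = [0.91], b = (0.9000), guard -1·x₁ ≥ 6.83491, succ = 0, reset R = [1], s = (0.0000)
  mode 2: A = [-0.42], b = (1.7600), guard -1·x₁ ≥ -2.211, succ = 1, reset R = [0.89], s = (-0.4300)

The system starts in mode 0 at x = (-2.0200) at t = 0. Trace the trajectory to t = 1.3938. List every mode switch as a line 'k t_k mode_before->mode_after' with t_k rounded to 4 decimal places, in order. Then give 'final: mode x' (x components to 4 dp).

1 0.6861 0->1
final: 1 -3.5946

Mode 0: guard c·x = 2.4116 hit at Δt = 0.6861 (t = 0.6861), x⁻ = (-2.4116) → reset → x⁺ = (-2.3574), jump to mode 1
Mode 1: flow for 0.7077 to horizon, guard not reached → x = (-3.5946)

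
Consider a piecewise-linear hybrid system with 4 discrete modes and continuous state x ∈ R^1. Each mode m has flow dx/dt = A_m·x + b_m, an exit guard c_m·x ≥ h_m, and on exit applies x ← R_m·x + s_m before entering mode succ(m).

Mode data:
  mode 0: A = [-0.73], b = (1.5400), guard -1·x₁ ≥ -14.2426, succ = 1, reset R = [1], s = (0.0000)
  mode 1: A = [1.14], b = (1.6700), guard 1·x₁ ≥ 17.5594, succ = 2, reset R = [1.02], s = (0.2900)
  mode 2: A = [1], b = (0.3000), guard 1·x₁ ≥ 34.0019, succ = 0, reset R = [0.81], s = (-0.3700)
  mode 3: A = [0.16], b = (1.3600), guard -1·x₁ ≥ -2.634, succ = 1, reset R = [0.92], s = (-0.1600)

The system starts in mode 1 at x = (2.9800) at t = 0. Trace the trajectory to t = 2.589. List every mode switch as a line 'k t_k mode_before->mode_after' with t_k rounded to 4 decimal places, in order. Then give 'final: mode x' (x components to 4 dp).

Mode 1: guard c·x = 17.5594 hit at Δt = 1.2754 (t = 1.2754), x⁻ = (17.5594) → reset → x⁺ = (18.2006), jump to mode 2
Mode 2: guard c·x = 34.0019 hit at Δt = 0.6174 (t = 1.8928), x⁻ = (34.0019) → reset → x⁺ = (27.1715), jump to mode 0
Mode 0: flow for 0.6962 to horizon, guard not reached → x = (17.1859)

1 1.2754 1->2
2 1.8928 2->0
final: 0 17.1859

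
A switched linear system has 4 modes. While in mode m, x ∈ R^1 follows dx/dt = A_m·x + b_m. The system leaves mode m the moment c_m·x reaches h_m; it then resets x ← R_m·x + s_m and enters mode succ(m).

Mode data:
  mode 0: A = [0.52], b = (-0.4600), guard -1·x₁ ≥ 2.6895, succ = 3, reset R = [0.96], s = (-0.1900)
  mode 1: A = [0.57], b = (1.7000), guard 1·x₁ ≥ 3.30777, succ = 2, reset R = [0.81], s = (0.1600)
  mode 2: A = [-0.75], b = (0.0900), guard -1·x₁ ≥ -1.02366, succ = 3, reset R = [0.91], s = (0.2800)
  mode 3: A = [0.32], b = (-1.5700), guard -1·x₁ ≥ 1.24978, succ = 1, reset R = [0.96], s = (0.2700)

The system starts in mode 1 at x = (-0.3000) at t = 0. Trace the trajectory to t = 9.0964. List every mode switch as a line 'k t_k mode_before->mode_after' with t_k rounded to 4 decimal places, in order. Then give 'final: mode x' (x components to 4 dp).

Mode 1: guard c·x = 3.3078 hit at Δt = 1.4952 (t = 1.4952), x⁻ = (3.3078) → reset → x⁺ = (2.8393), jump to mode 2
Mode 2: guard c·x = -1.0237 hit at Δt = 1.4689 (t = 2.9641), x⁻ = (1.0237) → reset → x⁺ = (1.2115), jump to mode 3
Mode 3: guard c·x = 1.2498 hit at Δt = 1.5954 (t = 4.5595), x⁻ = (-1.2498) → reset → x⁺ = (-0.9298), jump to mode 1
Mode 1: guard c·x = 3.3078 hit at Δt = 1.9647 (t = 6.5242), x⁻ = (3.3078) → reset → x⁺ = (2.8393), jump to mode 2
Mode 2: guard c·x = -1.0237 hit at Δt = 1.4689 (t = 7.9931), x⁻ = (1.0237) → reset → x⁺ = (1.2115), jump to mode 3
Mode 3: flow for 1.1033 to horizon, guard not reached → x = (-0.3529)

1 1.4952 1->2
2 2.9641 2->3
3 4.5595 3->1
4 6.5242 1->2
5 7.9931 2->3
final: 3 -0.3529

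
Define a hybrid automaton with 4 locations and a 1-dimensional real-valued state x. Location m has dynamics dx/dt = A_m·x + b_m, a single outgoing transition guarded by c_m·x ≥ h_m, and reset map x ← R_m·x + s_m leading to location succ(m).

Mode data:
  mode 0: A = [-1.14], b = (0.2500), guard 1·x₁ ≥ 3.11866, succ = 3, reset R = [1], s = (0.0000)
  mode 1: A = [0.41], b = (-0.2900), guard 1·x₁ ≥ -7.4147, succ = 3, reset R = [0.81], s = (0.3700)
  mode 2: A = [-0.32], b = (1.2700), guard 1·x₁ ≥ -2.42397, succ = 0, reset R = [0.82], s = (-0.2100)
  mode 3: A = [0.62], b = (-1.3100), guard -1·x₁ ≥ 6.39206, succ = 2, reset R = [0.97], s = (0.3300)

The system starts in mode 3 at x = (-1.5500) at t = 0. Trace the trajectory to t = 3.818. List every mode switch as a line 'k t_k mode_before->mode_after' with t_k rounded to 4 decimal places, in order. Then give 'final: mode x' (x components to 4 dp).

Mode 3: guard c·x = 6.3921 hit at Δt = 1.3587 (t = 1.3587), x⁻ = (-6.3921) → reset → x⁺ = (-5.8703), jump to mode 2
Mode 2: guard c·x = -2.4240 hit at Δt = 1.3475 (t = 2.7062), x⁻ = (-2.4240) → reset → x⁺ = (-2.1977), jump to mode 0
Mode 0: flow for 1.1118 to horizon, guard not reached → x = (-0.4612)

1 1.3587 3->2
2 2.7062 2->0
final: 0 -0.4612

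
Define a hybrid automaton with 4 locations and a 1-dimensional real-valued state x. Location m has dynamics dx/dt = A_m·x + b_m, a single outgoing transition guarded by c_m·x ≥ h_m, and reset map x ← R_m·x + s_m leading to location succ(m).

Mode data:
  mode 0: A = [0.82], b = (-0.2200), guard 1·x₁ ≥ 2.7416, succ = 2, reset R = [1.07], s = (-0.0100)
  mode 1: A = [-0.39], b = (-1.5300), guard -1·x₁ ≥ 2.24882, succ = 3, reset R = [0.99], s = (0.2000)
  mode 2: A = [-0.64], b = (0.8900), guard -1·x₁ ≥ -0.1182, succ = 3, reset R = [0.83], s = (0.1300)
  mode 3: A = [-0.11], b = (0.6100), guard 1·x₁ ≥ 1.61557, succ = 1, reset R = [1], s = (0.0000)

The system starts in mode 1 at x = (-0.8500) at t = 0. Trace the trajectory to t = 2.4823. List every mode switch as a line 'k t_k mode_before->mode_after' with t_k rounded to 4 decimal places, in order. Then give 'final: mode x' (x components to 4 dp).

1 1.5572 1->3
final: 3 -1.2937

Mode 1: guard c·x = 2.2488 hit at Δt = 1.5572 (t = 1.5572), x⁻ = (-2.2488) → reset → x⁺ = (-2.0263), jump to mode 3
Mode 3: flow for 0.9251 to horizon, guard not reached → x = (-1.2937)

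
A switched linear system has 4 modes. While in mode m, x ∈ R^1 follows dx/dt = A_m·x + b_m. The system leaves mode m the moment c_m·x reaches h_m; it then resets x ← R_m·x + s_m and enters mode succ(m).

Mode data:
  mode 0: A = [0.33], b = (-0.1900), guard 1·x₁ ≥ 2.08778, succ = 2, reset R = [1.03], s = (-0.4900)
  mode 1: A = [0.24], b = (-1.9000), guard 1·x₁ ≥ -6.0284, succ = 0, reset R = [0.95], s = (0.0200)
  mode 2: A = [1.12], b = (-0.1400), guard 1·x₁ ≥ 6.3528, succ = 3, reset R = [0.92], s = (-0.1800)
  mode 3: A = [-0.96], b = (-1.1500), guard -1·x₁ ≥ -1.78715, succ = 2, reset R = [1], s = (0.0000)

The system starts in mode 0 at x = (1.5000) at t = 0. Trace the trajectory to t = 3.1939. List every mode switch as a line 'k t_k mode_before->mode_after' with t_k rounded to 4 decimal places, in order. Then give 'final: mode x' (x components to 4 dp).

1 1.4916 0->2
2 2.7418 2->3
final: 3 3.2483

Mode 0: guard c·x = 2.0878 hit at Δt = 1.4916 (t = 1.4916), x⁻ = (2.0878) → reset → x⁺ = (1.6604), jump to mode 2
Mode 2: guard c·x = 6.3528 hit at Δt = 1.2502 (t = 2.7418), x⁻ = (6.3528) → reset → x⁺ = (5.6646), jump to mode 3
Mode 3: flow for 0.4521 to horizon, guard not reached → x = (3.2483)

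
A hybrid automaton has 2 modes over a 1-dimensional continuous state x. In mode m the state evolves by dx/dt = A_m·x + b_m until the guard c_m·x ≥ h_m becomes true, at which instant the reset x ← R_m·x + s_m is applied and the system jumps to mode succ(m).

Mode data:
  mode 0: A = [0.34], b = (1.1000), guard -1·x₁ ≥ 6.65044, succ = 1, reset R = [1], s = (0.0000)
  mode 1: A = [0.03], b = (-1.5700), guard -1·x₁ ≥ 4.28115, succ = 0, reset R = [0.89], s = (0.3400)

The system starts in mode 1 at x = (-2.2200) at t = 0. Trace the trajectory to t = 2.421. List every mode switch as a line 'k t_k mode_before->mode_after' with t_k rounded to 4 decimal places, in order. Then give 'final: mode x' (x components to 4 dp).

Mode 1: guard c·x = 4.2812 hit at Δt = 1.2362 (t = 1.2362), x⁻ = (-4.2811) → reset → x⁺ = (-3.4702), jump to mode 0
Mode 0: flow for 1.1848 to horizon, guard not reached → x = (-3.5868)

1 1.2362 1->0
final: 0 -3.5868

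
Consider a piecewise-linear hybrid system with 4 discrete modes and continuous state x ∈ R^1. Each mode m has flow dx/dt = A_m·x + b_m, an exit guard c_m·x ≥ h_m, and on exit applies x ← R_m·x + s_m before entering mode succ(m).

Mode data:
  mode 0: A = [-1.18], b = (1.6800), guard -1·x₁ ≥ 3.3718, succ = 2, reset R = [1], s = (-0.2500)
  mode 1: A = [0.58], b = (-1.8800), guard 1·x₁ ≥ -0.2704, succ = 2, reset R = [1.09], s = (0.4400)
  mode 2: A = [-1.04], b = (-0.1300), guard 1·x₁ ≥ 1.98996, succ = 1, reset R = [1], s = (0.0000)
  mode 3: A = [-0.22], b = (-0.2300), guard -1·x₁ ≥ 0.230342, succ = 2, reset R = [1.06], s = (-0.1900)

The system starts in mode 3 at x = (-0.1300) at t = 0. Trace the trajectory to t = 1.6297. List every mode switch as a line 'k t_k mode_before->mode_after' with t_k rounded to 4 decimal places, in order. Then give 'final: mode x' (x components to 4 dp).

Mode 3: guard c·x = 0.2303 hit at Δt = 0.5277 (t = 0.5277), x⁻ = (-0.2303) → reset → x⁺ = (-0.4342), jump to mode 2
Mode 2: flow for 1.1020 to horizon, guard not reached → x = (-0.2233)

1 0.5277 3->2
final: 2 -0.2233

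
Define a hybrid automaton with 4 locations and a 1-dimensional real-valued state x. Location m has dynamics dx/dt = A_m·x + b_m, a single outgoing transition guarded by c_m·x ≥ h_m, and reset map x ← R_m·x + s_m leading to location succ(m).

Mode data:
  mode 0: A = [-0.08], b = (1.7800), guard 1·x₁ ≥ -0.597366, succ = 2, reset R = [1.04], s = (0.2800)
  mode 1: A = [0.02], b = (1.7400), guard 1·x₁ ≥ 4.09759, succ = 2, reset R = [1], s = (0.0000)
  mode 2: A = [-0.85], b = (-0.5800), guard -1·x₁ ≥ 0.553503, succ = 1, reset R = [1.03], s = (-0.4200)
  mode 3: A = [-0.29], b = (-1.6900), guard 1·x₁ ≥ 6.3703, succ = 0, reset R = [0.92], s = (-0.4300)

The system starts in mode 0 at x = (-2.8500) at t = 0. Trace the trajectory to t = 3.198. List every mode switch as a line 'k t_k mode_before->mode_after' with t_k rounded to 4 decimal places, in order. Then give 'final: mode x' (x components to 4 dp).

Mode 0: guard c·x = -0.5974 hit at Δt = 1.1754 (t = 1.1754), x⁻ = (-0.5974) → reset → x⁺ = (-0.3413), jump to mode 2
Mode 2: guard c·x = 0.5535 hit at Δt = 1.1453 (t = 2.3207), x⁻ = (-0.5535) → reset → x⁺ = (-0.9901), jump to mode 1
Mode 1: flow for 0.8773 to horizon, guard not reached → x = (0.5323)

1 1.1754 0->2
2 2.3207 2->1
final: 1 0.5323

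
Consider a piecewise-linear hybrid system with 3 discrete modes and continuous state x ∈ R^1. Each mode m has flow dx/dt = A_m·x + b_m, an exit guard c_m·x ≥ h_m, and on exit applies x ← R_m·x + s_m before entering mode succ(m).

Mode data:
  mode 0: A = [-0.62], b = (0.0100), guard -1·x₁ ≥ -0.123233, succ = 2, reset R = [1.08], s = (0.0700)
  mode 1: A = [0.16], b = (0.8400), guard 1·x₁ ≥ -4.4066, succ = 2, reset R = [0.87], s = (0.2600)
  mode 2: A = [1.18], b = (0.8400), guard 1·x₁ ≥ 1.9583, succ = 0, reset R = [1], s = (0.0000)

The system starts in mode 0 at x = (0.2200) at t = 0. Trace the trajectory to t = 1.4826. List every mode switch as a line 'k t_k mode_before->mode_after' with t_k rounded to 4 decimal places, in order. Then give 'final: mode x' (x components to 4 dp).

Mode 0: guard c·x = -0.1232 hit at Δt = 1.0382 (t = 1.0382), x⁻ = (0.1232) → reset → x⁺ = (0.2031), jump to mode 2
Mode 2: flow for 0.4444 to horizon, guard not reached → x = (0.8339)

1 1.0382 0->2
final: 2 0.8339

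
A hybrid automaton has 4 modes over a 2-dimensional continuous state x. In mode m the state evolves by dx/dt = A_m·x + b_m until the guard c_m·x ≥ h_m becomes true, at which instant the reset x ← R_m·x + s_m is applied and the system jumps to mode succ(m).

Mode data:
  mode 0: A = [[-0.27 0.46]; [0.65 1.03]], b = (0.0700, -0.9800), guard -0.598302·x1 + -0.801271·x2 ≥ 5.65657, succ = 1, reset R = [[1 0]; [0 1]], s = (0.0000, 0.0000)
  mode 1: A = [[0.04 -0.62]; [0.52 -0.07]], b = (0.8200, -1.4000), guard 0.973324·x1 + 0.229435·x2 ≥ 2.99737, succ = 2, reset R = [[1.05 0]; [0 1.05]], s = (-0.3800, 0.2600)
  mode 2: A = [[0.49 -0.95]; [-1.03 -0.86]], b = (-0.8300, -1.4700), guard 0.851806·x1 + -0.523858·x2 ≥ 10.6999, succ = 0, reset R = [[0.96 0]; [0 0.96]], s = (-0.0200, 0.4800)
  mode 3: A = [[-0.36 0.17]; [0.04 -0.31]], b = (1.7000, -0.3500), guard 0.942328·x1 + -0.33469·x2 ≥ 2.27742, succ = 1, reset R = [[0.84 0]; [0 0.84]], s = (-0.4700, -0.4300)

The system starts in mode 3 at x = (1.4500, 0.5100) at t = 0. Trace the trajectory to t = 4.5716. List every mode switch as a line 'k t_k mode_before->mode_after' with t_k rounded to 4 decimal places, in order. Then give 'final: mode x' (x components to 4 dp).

Mode 3: guard c·x = 2.2774 hit at Δt = 0.9841 (t = 0.9841), x⁻ = (2.4692, 0.1476) → reset → x⁺ = (1.6041, -0.3060), jump to mode 1
Mode 1: guard c·x = 2.9974 hit at Δt = 1.3072 (t = 2.2913), x⁻ = (3.1914, -0.4746) → reset → x⁺ = (2.9710, -0.2383), jump to mode 2
Mode 2: guard c·x = 10.6999 hit at Δt = 1.3534 (t = 3.6447), x⁻ = (8.9432, -5.8833) → reset → x⁺ = (8.5655, -5.1680), jump to mode 0
Mode 0: flow for 0.9269 to horizon, guard not reached → x = (4.3687, -8.0823)

1 0.9841 3->1
2 2.2913 1->2
3 3.6447 2->0
final: 0 4.3687 -8.0823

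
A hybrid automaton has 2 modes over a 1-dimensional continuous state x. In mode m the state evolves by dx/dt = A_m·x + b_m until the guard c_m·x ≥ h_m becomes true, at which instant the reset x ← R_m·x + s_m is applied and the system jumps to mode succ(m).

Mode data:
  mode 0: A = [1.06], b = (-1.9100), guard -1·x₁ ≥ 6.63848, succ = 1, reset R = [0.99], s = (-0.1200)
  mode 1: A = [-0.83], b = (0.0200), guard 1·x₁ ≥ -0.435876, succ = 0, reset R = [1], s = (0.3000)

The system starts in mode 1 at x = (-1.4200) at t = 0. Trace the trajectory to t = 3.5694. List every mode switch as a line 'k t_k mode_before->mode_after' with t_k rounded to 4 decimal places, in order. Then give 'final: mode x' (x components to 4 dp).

Mode 1: guard c·x = -0.4359 hit at Δt = 1.3784 (t = 1.3784), x⁻ = (-0.4359) → reset → x⁺ = (-0.1359), jump to mode 0
Mode 0: guard c·x = 6.6385 hit at Δt = 1.3882 (t = 2.7666), x⁻ = (-6.6385) → reset → x⁺ = (-6.6921), jump to mode 1
Mode 1: flow for 0.8028 to horizon, guard not reached → x = (-3.4253)

1 1.3784 1->0
2 2.7666 0->1
final: 1 -3.4253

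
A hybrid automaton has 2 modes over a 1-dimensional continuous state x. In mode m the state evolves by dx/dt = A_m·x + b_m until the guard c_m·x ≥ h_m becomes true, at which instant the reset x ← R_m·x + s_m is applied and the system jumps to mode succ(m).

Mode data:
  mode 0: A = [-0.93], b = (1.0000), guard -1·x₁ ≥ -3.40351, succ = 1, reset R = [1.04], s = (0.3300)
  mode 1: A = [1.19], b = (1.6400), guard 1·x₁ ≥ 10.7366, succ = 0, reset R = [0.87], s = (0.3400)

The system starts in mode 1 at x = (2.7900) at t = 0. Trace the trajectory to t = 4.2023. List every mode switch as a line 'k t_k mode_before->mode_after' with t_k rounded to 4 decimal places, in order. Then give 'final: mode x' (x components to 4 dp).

Mode 1: guard c·x = 10.7366 hit at Δt = 0.8966 (t = 0.8966), x⁻ = (10.7366) → reset → x⁺ = (9.6808), jump to mode 0
Mode 0: guard c·x = -3.4035 hit at Δt = 1.4057 (t = 2.3023), x⁻ = (3.4035) → reset → x⁺ = (3.8697), jump to mode 1
Mode 1: guard c·x = 10.7366 hit at Δt = 0.7030 (t = 3.0053), x⁻ = (10.7366) → reset → x⁺ = (9.6808), jump to mode 0
Mode 0: flow for 1.1970 to horizon, guard not reached → x = (3.9023)

1 0.8966 1->0
2 2.3023 0->1
3 3.0053 1->0
final: 0 3.9023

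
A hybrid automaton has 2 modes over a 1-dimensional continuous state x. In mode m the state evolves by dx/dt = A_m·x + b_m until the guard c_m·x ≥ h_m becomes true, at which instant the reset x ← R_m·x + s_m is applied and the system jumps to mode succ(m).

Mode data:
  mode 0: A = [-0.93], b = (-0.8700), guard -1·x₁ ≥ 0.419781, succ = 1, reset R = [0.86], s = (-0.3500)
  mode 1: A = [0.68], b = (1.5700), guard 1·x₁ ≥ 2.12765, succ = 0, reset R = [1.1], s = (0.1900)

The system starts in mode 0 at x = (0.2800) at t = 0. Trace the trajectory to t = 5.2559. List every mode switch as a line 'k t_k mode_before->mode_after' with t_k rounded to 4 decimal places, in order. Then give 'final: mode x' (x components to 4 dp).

1 0.9219 0->1
2 2.4237 1->0
3 4.4723 0->1
final: 1 0.4135

Mode 0: guard c·x = 0.4198 hit at Δt = 0.9219 (t = 0.9219), x⁻ = (-0.4198) → reset → x⁺ = (-0.7110), jump to mode 1
Mode 1: guard c·x = 2.1277 hit at Δt = 1.5018 (t = 2.4237), x⁻ = (2.1277) → reset → x⁺ = (2.5304), jump to mode 0
Mode 0: guard c·x = 0.4198 hit at Δt = 2.0486 (t = 4.4723), x⁻ = (-0.4198) → reset → x⁺ = (-0.7110), jump to mode 1
Mode 1: flow for 0.7836 to horizon, guard not reached → x = (0.4135)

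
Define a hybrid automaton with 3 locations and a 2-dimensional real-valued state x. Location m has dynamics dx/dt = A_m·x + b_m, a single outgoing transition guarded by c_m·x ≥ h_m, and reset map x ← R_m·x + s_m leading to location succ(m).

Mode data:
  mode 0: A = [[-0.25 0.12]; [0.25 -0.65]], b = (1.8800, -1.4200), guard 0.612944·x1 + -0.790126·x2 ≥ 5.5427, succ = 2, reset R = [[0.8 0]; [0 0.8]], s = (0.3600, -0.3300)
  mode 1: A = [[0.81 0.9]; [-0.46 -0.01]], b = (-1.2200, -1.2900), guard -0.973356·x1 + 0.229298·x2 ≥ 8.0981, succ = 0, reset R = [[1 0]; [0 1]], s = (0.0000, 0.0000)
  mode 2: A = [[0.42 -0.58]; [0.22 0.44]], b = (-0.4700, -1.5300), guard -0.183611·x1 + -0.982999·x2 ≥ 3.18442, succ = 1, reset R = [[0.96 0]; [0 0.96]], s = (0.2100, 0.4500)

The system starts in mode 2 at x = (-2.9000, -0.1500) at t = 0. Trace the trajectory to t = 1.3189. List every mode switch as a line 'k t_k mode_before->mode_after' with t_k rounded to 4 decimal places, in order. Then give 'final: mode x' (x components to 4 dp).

Mode 2: guard c·x = 3.1844 hit at Δt = 0.8314 (t = 0.8314), x⁻ = (-3.9016, -2.5107) → reset → x⁺ = (-3.5356, -1.9603), jump to mode 1
Mode 1: flow for 0.4875 to horizon, guard not reached → x = (-6.9314, -1.4277)

1 0.8314 2->1
final: 1 -6.9314 -1.4277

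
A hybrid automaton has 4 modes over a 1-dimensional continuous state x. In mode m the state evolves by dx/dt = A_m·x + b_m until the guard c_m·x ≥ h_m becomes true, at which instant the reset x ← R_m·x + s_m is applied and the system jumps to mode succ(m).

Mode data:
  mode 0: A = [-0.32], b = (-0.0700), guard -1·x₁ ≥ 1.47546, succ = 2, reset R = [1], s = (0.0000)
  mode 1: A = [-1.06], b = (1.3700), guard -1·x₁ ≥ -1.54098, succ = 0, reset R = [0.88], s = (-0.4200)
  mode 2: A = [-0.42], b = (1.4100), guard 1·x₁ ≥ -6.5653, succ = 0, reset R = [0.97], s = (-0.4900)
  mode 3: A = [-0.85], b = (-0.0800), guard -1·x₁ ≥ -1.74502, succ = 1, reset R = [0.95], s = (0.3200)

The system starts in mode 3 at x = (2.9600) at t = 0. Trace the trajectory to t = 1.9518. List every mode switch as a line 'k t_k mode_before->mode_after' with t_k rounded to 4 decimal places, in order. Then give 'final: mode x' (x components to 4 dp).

Mode 3: guard c·x = -1.7450 hit at Δt = 0.5967 (t = 0.5967), x⁻ = (1.7450) → reset → x⁺ = (1.9778), jump to mode 1
Mode 1: guard c·x = -1.5410 hit at Δt = 0.9569 (t = 1.5536), x⁻ = (1.5410) → reset → x⁺ = (0.9361), jump to mode 0
Mode 0: flow for 0.3982 to horizon, guard not reached → x = (0.7979)

1 0.5967 3->1
2 1.5536 1->0
final: 0 0.7979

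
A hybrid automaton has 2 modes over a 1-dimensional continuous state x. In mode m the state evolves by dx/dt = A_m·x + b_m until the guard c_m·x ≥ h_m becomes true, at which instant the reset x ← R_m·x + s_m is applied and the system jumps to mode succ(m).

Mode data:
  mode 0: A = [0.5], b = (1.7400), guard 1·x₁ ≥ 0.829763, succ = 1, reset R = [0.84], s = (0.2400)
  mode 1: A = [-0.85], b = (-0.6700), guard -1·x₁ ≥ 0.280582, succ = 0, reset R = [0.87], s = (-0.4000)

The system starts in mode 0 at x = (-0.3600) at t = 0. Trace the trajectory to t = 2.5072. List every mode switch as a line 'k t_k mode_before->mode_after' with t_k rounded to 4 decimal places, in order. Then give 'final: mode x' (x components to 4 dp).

Mode 0: guard c·x = 0.8298 hit at Δt = 0.6461 (t = 0.6461), x⁻ = (0.8298) → reset → x⁺ = (0.9370), jump to mode 1
Mode 1: guard c·x = 0.2806 hit at Δt = 1.4392 (t = 2.0853), x⁻ = (-0.2806) → reset → x⁺ = (-0.6441), jump to mode 0
Mode 0: flow for 0.4219 to horizon, guard not reached → x = (0.0219)

1 0.6461 0->1
2 2.0853 1->0
final: 0 0.0219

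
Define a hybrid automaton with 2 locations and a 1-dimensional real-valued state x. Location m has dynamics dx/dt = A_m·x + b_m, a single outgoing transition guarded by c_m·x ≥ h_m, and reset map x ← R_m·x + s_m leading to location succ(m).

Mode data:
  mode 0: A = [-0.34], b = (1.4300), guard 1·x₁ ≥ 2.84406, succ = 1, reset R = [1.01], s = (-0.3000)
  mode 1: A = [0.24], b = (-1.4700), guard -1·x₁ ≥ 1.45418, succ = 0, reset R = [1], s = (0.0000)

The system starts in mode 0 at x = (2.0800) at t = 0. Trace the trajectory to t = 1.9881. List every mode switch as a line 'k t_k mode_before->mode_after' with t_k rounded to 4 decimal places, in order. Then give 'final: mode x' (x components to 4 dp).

Mode 0: guard c·x = 2.8441 hit at Δt = 1.3099 (t = 1.3099), x⁻ = (2.8441) → reset → x⁺ = (2.5725), jump to mode 1
Mode 1: flow for 0.6782 to horizon, guard not reached → x = (1.9445)

1 1.3099 0->1
final: 1 1.9445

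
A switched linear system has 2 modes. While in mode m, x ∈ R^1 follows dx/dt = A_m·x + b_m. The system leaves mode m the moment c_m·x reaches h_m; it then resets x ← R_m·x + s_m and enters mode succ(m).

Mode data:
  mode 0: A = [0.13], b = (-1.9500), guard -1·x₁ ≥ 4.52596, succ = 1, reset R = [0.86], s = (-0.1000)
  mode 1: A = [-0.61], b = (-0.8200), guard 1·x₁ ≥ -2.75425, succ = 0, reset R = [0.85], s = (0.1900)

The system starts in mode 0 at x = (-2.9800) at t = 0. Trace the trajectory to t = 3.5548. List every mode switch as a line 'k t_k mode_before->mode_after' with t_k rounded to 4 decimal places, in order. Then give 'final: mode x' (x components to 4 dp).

1 0.6345 0->1
2 1.6677 1->0
3 2.6652 0->1
final: 1 -2.8834

Mode 0: guard c·x = 4.5260 hit at Δt = 0.6345 (t = 0.6345), x⁻ = (-4.5260) → reset → x⁺ = (-3.9923), jump to mode 1
Mode 1: guard c·x = -2.7542 hit at Δt = 1.0332 (t = 1.6677), x⁻ = (-2.7542) → reset → x⁺ = (-2.1511), jump to mode 0
Mode 0: guard c·x = 4.5260 hit at Δt = 0.9976 (t = 2.6652), x⁻ = (-4.5260) → reset → x⁺ = (-3.9923), jump to mode 1
Mode 1: flow for 0.8896 to horizon, guard not reached → x = (-2.8834)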